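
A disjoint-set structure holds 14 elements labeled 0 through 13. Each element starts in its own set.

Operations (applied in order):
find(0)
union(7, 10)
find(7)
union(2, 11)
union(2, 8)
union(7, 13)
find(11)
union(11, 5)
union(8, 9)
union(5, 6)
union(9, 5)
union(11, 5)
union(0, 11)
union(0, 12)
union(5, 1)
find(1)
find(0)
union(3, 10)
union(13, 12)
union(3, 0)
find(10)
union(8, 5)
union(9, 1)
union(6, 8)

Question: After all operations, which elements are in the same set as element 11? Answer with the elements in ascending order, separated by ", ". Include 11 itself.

Step 1: find(0) -> no change; set of 0 is {0}
Step 2: union(7, 10) -> merged; set of 7 now {7, 10}
Step 3: find(7) -> no change; set of 7 is {7, 10}
Step 4: union(2, 11) -> merged; set of 2 now {2, 11}
Step 5: union(2, 8) -> merged; set of 2 now {2, 8, 11}
Step 6: union(7, 13) -> merged; set of 7 now {7, 10, 13}
Step 7: find(11) -> no change; set of 11 is {2, 8, 11}
Step 8: union(11, 5) -> merged; set of 11 now {2, 5, 8, 11}
Step 9: union(8, 9) -> merged; set of 8 now {2, 5, 8, 9, 11}
Step 10: union(5, 6) -> merged; set of 5 now {2, 5, 6, 8, 9, 11}
Step 11: union(9, 5) -> already same set; set of 9 now {2, 5, 6, 8, 9, 11}
Step 12: union(11, 5) -> already same set; set of 11 now {2, 5, 6, 8, 9, 11}
Step 13: union(0, 11) -> merged; set of 0 now {0, 2, 5, 6, 8, 9, 11}
Step 14: union(0, 12) -> merged; set of 0 now {0, 2, 5, 6, 8, 9, 11, 12}
Step 15: union(5, 1) -> merged; set of 5 now {0, 1, 2, 5, 6, 8, 9, 11, 12}
Step 16: find(1) -> no change; set of 1 is {0, 1, 2, 5, 6, 8, 9, 11, 12}
Step 17: find(0) -> no change; set of 0 is {0, 1, 2, 5, 6, 8, 9, 11, 12}
Step 18: union(3, 10) -> merged; set of 3 now {3, 7, 10, 13}
Step 19: union(13, 12) -> merged; set of 13 now {0, 1, 2, 3, 5, 6, 7, 8, 9, 10, 11, 12, 13}
Step 20: union(3, 0) -> already same set; set of 3 now {0, 1, 2, 3, 5, 6, 7, 8, 9, 10, 11, 12, 13}
Step 21: find(10) -> no change; set of 10 is {0, 1, 2, 3, 5, 6, 7, 8, 9, 10, 11, 12, 13}
Step 22: union(8, 5) -> already same set; set of 8 now {0, 1, 2, 3, 5, 6, 7, 8, 9, 10, 11, 12, 13}
Step 23: union(9, 1) -> already same set; set of 9 now {0, 1, 2, 3, 5, 6, 7, 8, 9, 10, 11, 12, 13}
Step 24: union(6, 8) -> already same set; set of 6 now {0, 1, 2, 3, 5, 6, 7, 8, 9, 10, 11, 12, 13}
Component of 11: {0, 1, 2, 3, 5, 6, 7, 8, 9, 10, 11, 12, 13}

Answer: 0, 1, 2, 3, 5, 6, 7, 8, 9, 10, 11, 12, 13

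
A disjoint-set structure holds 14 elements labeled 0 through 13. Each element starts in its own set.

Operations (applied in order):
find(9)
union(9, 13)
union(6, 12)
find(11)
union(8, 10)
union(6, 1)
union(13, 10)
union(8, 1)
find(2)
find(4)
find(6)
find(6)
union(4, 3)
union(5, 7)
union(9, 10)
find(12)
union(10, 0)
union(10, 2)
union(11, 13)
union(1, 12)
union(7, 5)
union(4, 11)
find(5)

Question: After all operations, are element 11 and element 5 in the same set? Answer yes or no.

Answer: no

Derivation:
Step 1: find(9) -> no change; set of 9 is {9}
Step 2: union(9, 13) -> merged; set of 9 now {9, 13}
Step 3: union(6, 12) -> merged; set of 6 now {6, 12}
Step 4: find(11) -> no change; set of 11 is {11}
Step 5: union(8, 10) -> merged; set of 8 now {8, 10}
Step 6: union(6, 1) -> merged; set of 6 now {1, 6, 12}
Step 7: union(13, 10) -> merged; set of 13 now {8, 9, 10, 13}
Step 8: union(8, 1) -> merged; set of 8 now {1, 6, 8, 9, 10, 12, 13}
Step 9: find(2) -> no change; set of 2 is {2}
Step 10: find(4) -> no change; set of 4 is {4}
Step 11: find(6) -> no change; set of 6 is {1, 6, 8, 9, 10, 12, 13}
Step 12: find(6) -> no change; set of 6 is {1, 6, 8, 9, 10, 12, 13}
Step 13: union(4, 3) -> merged; set of 4 now {3, 4}
Step 14: union(5, 7) -> merged; set of 5 now {5, 7}
Step 15: union(9, 10) -> already same set; set of 9 now {1, 6, 8, 9, 10, 12, 13}
Step 16: find(12) -> no change; set of 12 is {1, 6, 8, 9, 10, 12, 13}
Step 17: union(10, 0) -> merged; set of 10 now {0, 1, 6, 8, 9, 10, 12, 13}
Step 18: union(10, 2) -> merged; set of 10 now {0, 1, 2, 6, 8, 9, 10, 12, 13}
Step 19: union(11, 13) -> merged; set of 11 now {0, 1, 2, 6, 8, 9, 10, 11, 12, 13}
Step 20: union(1, 12) -> already same set; set of 1 now {0, 1, 2, 6, 8, 9, 10, 11, 12, 13}
Step 21: union(7, 5) -> already same set; set of 7 now {5, 7}
Step 22: union(4, 11) -> merged; set of 4 now {0, 1, 2, 3, 4, 6, 8, 9, 10, 11, 12, 13}
Step 23: find(5) -> no change; set of 5 is {5, 7}
Set of 11: {0, 1, 2, 3, 4, 6, 8, 9, 10, 11, 12, 13}; 5 is not a member.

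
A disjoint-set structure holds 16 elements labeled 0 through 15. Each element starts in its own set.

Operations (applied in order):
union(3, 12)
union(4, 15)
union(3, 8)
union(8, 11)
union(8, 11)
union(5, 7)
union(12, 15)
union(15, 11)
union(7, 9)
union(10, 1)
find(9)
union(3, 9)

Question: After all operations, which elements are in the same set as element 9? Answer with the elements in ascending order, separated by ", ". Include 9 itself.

Answer: 3, 4, 5, 7, 8, 9, 11, 12, 15

Derivation:
Step 1: union(3, 12) -> merged; set of 3 now {3, 12}
Step 2: union(4, 15) -> merged; set of 4 now {4, 15}
Step 3: union(3, 8) -> merged; set of 3 now {3, 8, 12}
Step 4: union(8, 11) -> merged; set of 8 now {3, 8, 11, 12}
Step 5: union(8, 11) -> already same set; set of 8 now {3, 8, 11, 12}
Step 6: union(5, 7) -> merged; set of 5 now {5, 7}
Step 7: union(12, 15) -> merged; set of 12 now {3, 4, 8, 11, 12, 15}
Step 8: union(15, 11) -> already same set; set of 15 now {3, 4, 8, 11, 12, 15}
Step 9: union(7, 9) -> merged; set of 7 now {5, 7, 9}
Step 10: union(10, 1) -> merged; set of 10 now {1, 10}
Step 11: find(9) -> no change; set of 9 is {5, 7, 9}
Step 12: union(3, 9) -> merged; set of 3 now {3, 4, 5, 7, 8, 9, 11, 12, 15}
Component of 9: {3, 4, 5, 7, 8, 9, 11, 12, 15}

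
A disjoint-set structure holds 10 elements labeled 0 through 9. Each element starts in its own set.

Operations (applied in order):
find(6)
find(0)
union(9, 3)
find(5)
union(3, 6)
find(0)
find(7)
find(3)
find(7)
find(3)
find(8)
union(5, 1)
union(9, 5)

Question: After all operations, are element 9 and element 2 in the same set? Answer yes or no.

Step 1: find(6) -> no change; set of 6 is {6}
Step 2: find(0) -> no change; set of 0 is {0}
Step 3: union(9, 3) -> merged; set of 9 now {3, 9}
Step 4: find(5) -> no change; set of 5 is {5}
Step 5: union(3, 6) -> merged; set of 3 now {3, 6, 9}
Step 6: find(0) -> no change; set of 0 is {0}
Step 7: find(7) -> no change; set of 7 is {7}
Step 8: find(3) -> no change; set of 3 is {3, 6, 9}
Step 9: find(7) -> no change; set of 7 is {7}
Step 10: find(3) -> no change; set of 3 is {3, 6, 9}
Step 11: find(8) -> no change; set of 8 is {8}
Step 12: union(5, 1) -> merged; set of 5 now {1, 5}
Step 13: union(9, 5) -> merged; set of 9 now {1, 3, 5, 6, 9}
Set of 9: {1, 3, 5, 6, 9}; 2 is not a member.

Answer: no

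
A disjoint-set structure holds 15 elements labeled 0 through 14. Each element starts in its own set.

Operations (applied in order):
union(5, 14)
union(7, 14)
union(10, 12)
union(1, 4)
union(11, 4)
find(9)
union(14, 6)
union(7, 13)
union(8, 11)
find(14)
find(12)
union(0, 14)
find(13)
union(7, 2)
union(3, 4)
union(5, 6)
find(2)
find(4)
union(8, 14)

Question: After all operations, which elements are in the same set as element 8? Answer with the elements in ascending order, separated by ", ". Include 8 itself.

Step 1: union(5, 14) -> merged; set of 5 now {5, 14}
Step 2: union(7, 14) -> merged; set of 7 now {5, 7, 14}
Step 3: union(10, 12) -> merged; set of 10 now {10, 12}
Step 4: union(1, 4) -> merged; set of 1 now {1, 4}
Step 5: union(11, 4) -> merged; set of 11 now {1, 4, 11}
Step 6: find(9) -> no change; set of 9 is {9}
Step 7: union(14, 6) -> merged; set of 14 now {5, 6, 7, 14}
Step 8: union(7, 13) -> merged; set of 7 now {5, 6, 7, 13, 14}
Step 9: union(8, 11) -> merged; set of 8 now {1, 4, 8, 11}
Step 10: find(14) -> no change; set of 14 is {5, 6, 7, 13, 14}
Step 11: find(12) -> no change; set of 12 is {10, 12}
Step 12: union(0, 14) -> merged; set of 0 now {0, 5, 6, 7, 13, 14}
Step 13: find(13) -> no change; set of 13 is {0, 5, 6, 7, 13, 14}
Step 14: union(7, 2) -> merged; set of 7 now {0, 2, 5, 6, 7, 13, 14}
Step 15: union(3, 4) -> merged; set of 3 now {1, 3, 4, 8, 11}
Step 16: union(5, 6) -> already same set; set of 5 now {0, 2, 5, 6, 7, 13, 14}
Step 17: find(2) -> no change; set of 2 is {0, 2, 5, 6, 7, 13, 14}
Step 18: find(4) -> no change; set of 4 is {1, 3, 4, 8, 11}
Step 19: union(8, 14) -> merged; set of 8 now {0, 1, 2, 3, 4, 5, 6, 7, 8, 11, 13, 14}
Component of 8: {0, 1, 2, 3, 4, 5, 6, 7, 8, 11, 13, 14}

Answer: 0, 1, 2, 3, 4, 5, 6, 7, 8, 11, 13, 14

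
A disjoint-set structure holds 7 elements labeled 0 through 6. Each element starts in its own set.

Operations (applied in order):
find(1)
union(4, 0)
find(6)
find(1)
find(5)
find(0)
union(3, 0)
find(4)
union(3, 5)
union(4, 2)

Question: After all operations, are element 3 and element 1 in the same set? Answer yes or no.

Step 1: find(1) -> no change; set of 1 is {1}
Step 2: union(4, 0) -> merged; set of 4 now {0, 4}
Step 3: find(6) -> no change; set of 6 is {6}
Step 4: find(1) -> no change; set of 1 is {1}
Step 5: find(5) -> no change; set of 5 is {5}
Step 6: find(0) -> no change; set of 0 is {0, 4}
Step 7: union(3, 0) -> merged; set of 3 now {0, 3, 4}
Step 8: find(4) -> no change; set of 4 is {0, 3, 4}
Step 9: union(3, 5) -> merged; set of 3 now {0, 3, 4, 5}
Step 10: union(4, 2) -> merged; set of 4 now {0, 2, 3, 4, 5}
Set of 3: {0, 2, 3, 4, 5}; 1 is not a member.

Answer: no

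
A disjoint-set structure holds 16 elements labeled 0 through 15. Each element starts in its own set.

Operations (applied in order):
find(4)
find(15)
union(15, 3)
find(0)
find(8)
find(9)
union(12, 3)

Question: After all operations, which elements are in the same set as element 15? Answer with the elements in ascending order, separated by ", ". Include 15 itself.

Answer: 3, 12, 15

Derivation:
Step 1: find(4) -> no change; set of 4 is {4}
Step 2: find(15) -> no change; set of 15 is {15}
Step 3: union(15, 3) -> merged; set of 15 now {3, 15}
Step 4: find(0) -> no change; set of 0 is {0}
Step 5: find(8) -> no change; set of 8 is {8}
Step 6: find(9) -> no change; set of 9 is {9}
Step 7: union(12, 3) -> merged; set of 12 now {3, 12, 15}
Component of 15: {3, 12, 15}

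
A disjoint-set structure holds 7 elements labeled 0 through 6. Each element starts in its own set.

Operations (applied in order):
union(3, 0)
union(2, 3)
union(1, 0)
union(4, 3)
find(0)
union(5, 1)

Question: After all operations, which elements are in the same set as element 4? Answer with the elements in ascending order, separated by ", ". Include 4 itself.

Step 1: union(3, 0) -> merged; set of 3 now {0, 3}
Step 2: union(2, 3) -> merged; set of 2 now {0, 2, 3}
Step 3: union(1, 0) -> merged; set of 1 now {0, 1, 2, 3}
Step 4: union(4, 3) -> merged; set of 4 now {0, 1, 2, 3, 4}
Step 5: find(0) -> no change; set of 0 is {0, 1, 2, 3, 4}
Step 6: union(5, 1) -> merged; set of 5 now {0, 1, 2, 3, 4, 5}
Component of 4: {0, 1, 2, 3, 4, 5}

Answer: 0, 1, 2, 3, 4, 5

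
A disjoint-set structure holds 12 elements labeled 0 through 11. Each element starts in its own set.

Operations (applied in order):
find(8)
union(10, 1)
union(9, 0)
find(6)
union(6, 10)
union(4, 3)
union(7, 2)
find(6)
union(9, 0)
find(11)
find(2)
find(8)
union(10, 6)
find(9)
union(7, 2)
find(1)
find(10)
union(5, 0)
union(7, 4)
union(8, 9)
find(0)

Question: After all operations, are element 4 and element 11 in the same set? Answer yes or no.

Step 1: find(8) -> no change; set of 8 is {8}
Step 2: union(10, 1) -> merged; set of 10 now {1, 10}
Step 3: union(9, 0) -> merged; set of 9 now {0, 9}
Step 4: find(6) -> no change; set of 6 is {6}
Step 5: union(6, 10) -> merged; set of 6 now {1, 6, 10}
Step 6: union(4, 3) -> merged; set of 4 now {3, 4}
Step 7: union(7, 2) -> merged; set of 7 now {2, 7}
Step 8: find(6) -> no change; set of 6 is {1, 6, 10}
Step 9: union(9, 0) -> already same set; set of 9 now {0, 9}
Step 10: find(11) -> no change; set of 11 is {11}
Step 11: find(2) -> no change; set of 2 is {2, 7}
Step 12: find(8) -> no change; set of 8 is {8}
Step 13: union(10, 6) -> already same set; set of 10 now {1, 6, 10}
Step 14: find(9) -> no change; set of 9 is {0, 9}
Step 15: union(7, 2) -> already same set; set of 7 now {2, 7}
Step 16: find(1) -> no change; set of 1 is {1, 6, 10}
Step 17: find(10) -> no change; set of 10 is {1, 6, 10}
Step 18: union(5, 0) -> merged; set of 5 now {0, 5, 9}
Step 19: union(7, 4) -> merged; set of 7 now {2, 3, 4, 7}
Step 20: union(8, 9) -> merged; set of 8 now {0, 5, 8, 9}
Step 21: find(0) -> no change; set of 0 is {0, 5, 8, 9}
Set of 4: {2, 3, 4, 7}; 11 is not a member.

Answer: no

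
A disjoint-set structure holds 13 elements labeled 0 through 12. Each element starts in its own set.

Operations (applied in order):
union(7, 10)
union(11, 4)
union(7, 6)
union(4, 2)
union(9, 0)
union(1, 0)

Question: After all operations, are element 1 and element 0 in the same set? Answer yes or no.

Answer: yes

Derivation:
Step 1: union(7, 10) -> merged; set of 7 now {7, 10}
Step 2: union(11, 4) -> merged; set of 11 now {4, 11}
Step 3: union(7, 6) -> merged; set of 7 now {6, 7, 10}
Step 4: union(4, 2) -> merged; set of 4 now {2, 4, 11}
Step 5: union(9, 0) -> merged; set of 9 now {0, 9}
Step 6: union(1, 0) -> merged; set of 1 now {0, 1, 9}
Set of 1: {0, 1, 9}; 0 is a member.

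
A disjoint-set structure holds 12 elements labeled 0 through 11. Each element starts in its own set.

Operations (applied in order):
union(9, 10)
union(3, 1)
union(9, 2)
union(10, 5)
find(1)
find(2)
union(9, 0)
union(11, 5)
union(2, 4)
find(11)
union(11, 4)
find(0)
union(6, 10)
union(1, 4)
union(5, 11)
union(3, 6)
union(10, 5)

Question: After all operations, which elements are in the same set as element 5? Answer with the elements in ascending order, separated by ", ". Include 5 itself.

Answer: 0, 1, 2, 3, 4, 5, 6, 9, 10, 11

Derivation:
Step 1: union(9, 10) -> merged; set of 9 now {9, 10}
Step 2: union(3, 1) -> merged; set of 3 now {1, 3}
Step 3: union(9, 2) -> merged; set of 9 now {2, 9, 10}
Step 4: union(10, 5) -> merged; set of 10 now {2, 5, 9, 10}
Step 5: find(1) -> no change; set of 1 is {1, 3}
Step 6: find(2) -> no change; set of 2 is {2, 5, 9, 10}
Step 7: union(9, 0) -> merged; set of 9 now {0, 2, 5, 9, 10}
Step 8: union(11, 5) -> merged; set of 11 now {0, 2, 5, 9, 10, 11}
Step 9: union(2, 4) -> merged; set of 2 now {0, 2, 4, 5, 9, 10, 11}
Step 10: find(11) -> no change; set of 11 is {0, 2, 4, 5, 9, 10, 11}
Step 11: union(11, 4) -> already same set; set of 11 now {0, 2, 4, 5, 9, 10, 11}
Step 12: find(0) -> no change; set of 0 is {0, 2, 4, 5, 9, 10, 11}
Step 13: union(6, 10) -> merged; set of 6 now {0, 2, 4, 5, 6, 9, 10, 11}
Step 14: union(1, 4) -> merged; set of 1 now {0, 1, 2, 3, 4, 5, 6, 9, 10, 11}
Step 15: union(5, 11) -> already same set; set of 5 now {0, 1, 2, 3, 4, 5, 6, 9, 10, 11}
Step 16: union(3, 6) -> already same set; set of 3 now {0, 1, 2, 3, 4, 5, 6, 9, 10, 11}
Step 17: union(10, 5) -> already same set; set of 10 now {0, 1, 2, 3, 4, 5, 6, 9, 10, 11}
Component of 5: {0, 1, 2, 3, 4, 5, 6, 9, 10, 11}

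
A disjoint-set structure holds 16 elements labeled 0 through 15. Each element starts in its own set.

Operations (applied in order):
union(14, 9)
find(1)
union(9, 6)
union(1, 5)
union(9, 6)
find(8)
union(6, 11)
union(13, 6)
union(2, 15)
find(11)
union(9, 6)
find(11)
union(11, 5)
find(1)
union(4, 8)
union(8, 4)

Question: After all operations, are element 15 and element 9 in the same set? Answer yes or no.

Answer: no

Derivation:
Step 1: union(14, 9) -> merged; set of 14 now {9, 14}
Step 2: find(1) -> no change; set of 1 is {1}
Step 3: union(9, 6) -> merged; set of 9 now {6, 9, 14}
Step 4: union(1, 5) -> merged; set of 1 now {1, 5}
Step 5: union(9, 6) -> already same set; set of 9 now {6, 9, 14}
Step 6: find(8) -> no change; set of 8 is {8}
Step 7: union(6, 11) -> merged; set of 6 now {6, 9, 11, 14}
Step 8: union(13, 6) -> merged; set of 13 now {6, 9, 11, 13, 14}
Step 9: union(2, 15) -> merged; set of 2 now {2, 15}
Step 10: find(11) -> no change; set of 11 is {6, 9, 11, 13, 14}
Step 11: union(9, 6) -> already same set; set of 9 now {6, 9, 11, 13, 14}
Step 12: find(11) -> no change; set of 11 is {6, 9, 11, 13, 14}
Step 13: union(11, 5) -> merged; set of 11 now {1, 5, 6, 9, 11, 13, 14}
Step 14: find(1) -> no change; set of 1 is {1, 5, 6, 9, 11, 13, 14}
Step 15: union(4, 8) -> merged; set of 4 now {4, 8}
Step 16: union(8, 4) -> already same set; set of 8 now {4, 8}
Set of 15: {2, 15}; 9 is not a member.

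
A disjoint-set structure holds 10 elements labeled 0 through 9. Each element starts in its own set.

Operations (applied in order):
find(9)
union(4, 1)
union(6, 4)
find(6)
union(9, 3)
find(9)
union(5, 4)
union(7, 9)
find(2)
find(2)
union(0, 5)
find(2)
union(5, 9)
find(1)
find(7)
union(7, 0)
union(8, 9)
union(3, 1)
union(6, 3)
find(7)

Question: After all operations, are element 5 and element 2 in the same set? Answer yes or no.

Answer: no

Derivation:
Step 1: find(9) -> no change; set of 9 is {9}
Step 2: union(4, 1) -> merged; set of 4 now {1, 4}
Step 3: union(6, 4) -> merged; set of 6 now {1, 4, 6}
Step 4: find(6) -> no change; set of 6 is {1, 4, 6}
Step 5: union(9, 3) -> merged; set of 9 now {3, 9}
Step 6: find(9) -> no change; set of 9 is {3, 9}
Step 7: union(5, 4) -> merged; set of 5 now {1, 4, 5, 6}
Step 8: union(7, 9) -> merged; set of 7 now {3, 7, 9}
Step 9: find(2) -> no change; set of 2 is {2}
Step 10: find(2) -> no change; set of 2 is {2}
Step 11: union(0, 5) -> merged; set of 0 now {0, 1, 4, 5, 6}
Step 12: find(2) -> no change; set of 2 is {2}
Step 13: union(5, 9) -> merged; set of 5 now {0, 1, 3, 4, 5, 6, 7, 9}
Step 14: find(1) -> no change; set of 1 is {0, 1, 3, 4, 5, 6, 7, 9}
Step 15: find(7) -> no change; set of 7 is {0, 1, 3, 4, 5, 6, 7, 9}
Step 16: union(7, 0) -> already same set; set of 7 now {0, 1, 3, 4, 5, 6, 7, 9}
Step 17: union(8, 9) -> merged; set of 8 now {0, 1, 3, 4, 5, 6, 7, 8, 9}
Step 18: union(3, 1) -> already same set; set of 3 now {0, 1, 3, 4, 5, 6, 7, 8, 9}
Step 19: union(6, 3) -> already same set; set of 6 now {0, 1, 3, 4, 5, 6, 7, 8, 9}
Step 20: find(7) -> no change; set of 7 is {0, 1, 3, 4, 5, 6, 7, 8, 9}
Set of 5: {0, 1, 3, 4, 5, 6, 7, 8, 9}; 2 is not a member.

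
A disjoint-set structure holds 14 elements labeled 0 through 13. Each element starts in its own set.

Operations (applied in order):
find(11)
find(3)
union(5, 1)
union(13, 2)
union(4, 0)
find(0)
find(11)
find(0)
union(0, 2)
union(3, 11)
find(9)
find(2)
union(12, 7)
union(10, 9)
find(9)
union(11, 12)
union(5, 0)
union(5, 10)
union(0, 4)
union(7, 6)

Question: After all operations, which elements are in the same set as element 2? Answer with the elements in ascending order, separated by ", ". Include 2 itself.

Step 1: find(11) -> no change; set of 11 is {11}
Step 2: find(3) -> no change; set of 3 is {3}
Step 3: union(5, 1) -> merged; set of 5 now {1, 5}
Step 4: union(13, 2) -> merged; set of 13 now {2, 13}
Step 5: union(4, 0) -> merged; set of 4 now {0, 4}
Step 6: find(0) -> no change; set of 0 is {0, 4}
Step 7: find(11) -> no change; set of 11 is {11}
Step 8: find(0) -> no change; set of 0 is {0, 4}
Step 9: union(0, 2) -> merged; set of 0 now {0, 2, 4, 13}
Step 10: union(3, 11) -> merged; set of 3 now {3, 11}
Step 11: find(9) -> no change; set of 9 is {9}
Step 12: find(2) -> no change; set of 2 is {0, 2, 4, 13}
Step 13: union(12, 7) -> merged; set of 12 now {7, 12}
Step 14: union(10, 9) -> merged; set of 10 now {9, 10}
Step 15: find(9) -> no change; set of 9 is {9, 10}
Step 16: union(11, 12) -> merged; set of 11 now {3, 7, 11, 12}
Step 17: union(5, 0) -> merged; set of 5 now {0, 1, 2, 4, 5, 13}
Step 18: union(5, 10) -> merged; set of 5 now {0, 1, 2, 4, 5, 9, 10, 13}
Step 19: union(0, 4) -> already same set; set of 0 now {0, 1, 2, 4, 5, 9, 10, 13}
Step 20: union(7, 6) -> merged; set of 7 now {3, 6, 7, 11, 12}
Component of 2: {0, 1, 2, 4, 5, 9, 10, 13}

Answer: 0, 1, 2, 4, 5, 9, 10, 13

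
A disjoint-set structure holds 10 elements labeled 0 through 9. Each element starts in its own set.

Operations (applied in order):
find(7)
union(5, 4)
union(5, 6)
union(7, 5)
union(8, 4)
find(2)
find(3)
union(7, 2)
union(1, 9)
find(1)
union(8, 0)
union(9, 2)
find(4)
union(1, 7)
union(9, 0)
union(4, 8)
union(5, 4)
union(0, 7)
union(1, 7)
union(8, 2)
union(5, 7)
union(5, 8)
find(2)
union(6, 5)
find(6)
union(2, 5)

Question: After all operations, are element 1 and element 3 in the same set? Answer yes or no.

Step 1: find(7) -> no change; set of 7 is {7}
Step 2: union(5, 4) -> merged; set of 5 now {4, 5}
Step 3: union(5, 6) -> merged; set of 5 now {4, 5, 6}
Step 4: union(7, 5) -> merged; set of 7 now {4, 5, 6, 7}
Step 5: union(8, 4) -> merged; set of 8 now {4, 5, 6, 7, 8}
Step 6: find(2) -> no change; set of 2 is {2}
Step 7: find(3) -> no change; set of 3 is {3}
Step 8: union(7, 2) -> merged; set of 7 now {2, 4, 5, 6, 7, 8}
Step 9: union(1, 9) -> merged; set of 1 now {1, 9}
Step 10: find(1) -> no change; set of 1 is {1, 9}
Step 11: union(8, 0) -> merged; set of 8 now {0, 2, 4, 5, 6, 7, 8}
Step 12: union(9, 2) -> merged; set of 9 now {0, 1, 2, 4, 5, 6, 7, 8, 9}
Step 13: find(4) -> no change; set of 4 is {0, 1, 2, 4, 5, 6, 7, 8, 9}
Step 14: union(1, 7) -> already same set; set of 1 now {0, 1, 2, 4, 5, 6, 7, 8, 9}
Step 15: union(9, 0) -> already same set; set of 9 now {0, 1, 2, 4, 5, 6, 7, 8, 9}
Step 16: union(4, 8) -> already same set; set of 4 now {0, 1, 2, 4, 5, 6, 7, 8, 9}
Step 17: union(5, 4) -> already same set; set of 5 now {0, 1, 2, 4, 5, 6, 7, 8, 9}
Step 18: union(0, 7) -> already same set; set of 0 now {0, 1, 2, 4, 5, 6, 7, 8, 9}
Step 19: union(1, 7) -> already same set; set of 1 now {0, 1, 2, 4, 5, 6, 7, 8, 9}
Step 20: union(8, 2) -> already same set; set of 8 now {0, 1, 2, 4, 5, 6, 7, 8, 9}
Step 21: union(5, 7) -> already same set; set of 5 now {0, 1, 2, 4, 5, 6, 7, 8, 9}
Step 22: union(5, 8) -> already same set; set of 5 now {0, 1, 2, 4, 5, 6, 7, 8, 9}
Step 23: find(2) -> no change; set of 2 is {0, 1, 2, 4, 5, 6, 7, 8, 9}
Step 24: union(6, 5) -> already same set; set of 6 now {0, 1, 2, 4, 5, 6, 7, 8, 9}
Step 25: find(6) -> no change; set of 6 is {0, 1, 2, 4, 5, 6, 7, 8, 9}
Step 26: union(2, 5) -> already same set; set of 2 now {0, 1, 2, 4, 5, 6, 7, 8, 9}
Set of 1: {0, 1, 2, 4, 5, 6, 7, 8, 9}; 3 is not a member.

Answer: no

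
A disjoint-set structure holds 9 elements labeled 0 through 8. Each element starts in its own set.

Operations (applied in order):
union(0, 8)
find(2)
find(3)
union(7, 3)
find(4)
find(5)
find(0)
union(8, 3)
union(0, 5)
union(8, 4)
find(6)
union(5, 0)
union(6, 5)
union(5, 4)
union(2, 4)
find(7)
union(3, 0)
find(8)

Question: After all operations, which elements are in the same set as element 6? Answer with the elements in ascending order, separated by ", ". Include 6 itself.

Answer: 0, 2, 3, 4, 5, 6, 7, 8

Derivation:
Step 1: union(0, 8) -> merged; set of 0 now {0, 8}
Step 2: find(2) -> no change; set of 2 is {2}
Step 3: find(3) -> no change; set of 3 is {3}
Step 4: union(7, 3) -> merged; set of 7 now {3, 7}
Step 5: find(4) -> no change; set of 4 is {4}
Step 6: find(5) -> no change; set of 5 is {5}
Step 7: find(0) -> no change; set of 0 is {0, 8}
Step 8: union(8, 3) -> merged; set of 8 now {0, 3, 7, 8}
Step 9: union(0, 5) -> merged; set of 0 now {0, 3, 5, 7, 8}
Step 10: union(8, 4) -> merged; set of 8 now {0, 3, 4, 5, 7, 8}
Step 11: find(6) -> no change; set of 6 is {6}
Step 12: union(5, 0) -> already same set; set of 5 now {0, 3, 4, 5, 7, 8}
Step 13: union(6, 5) -> merged; set of 6 now {0, 3, 4, 5, 6, 7, 8}
Step 14: union(5, 4) -> already same set; set of 5 now {0, 3, 4, 5, 6, 7, 8}
Step 15: union(2, 4) -> merged; set of 2 now {0, 2, 3, 4, 5, 6, 7, 8}
Step 16: find(7) -> no change; set of 7 is {0, 2, 3, 4, 5, 6, 7, 8}
Step 17: union(3, 0) -> already same set; set of 3 now {0, 2, 3, 4, 5, 6, 7, 8}
Step 18: find(8) -> no change; set of 8 is {0, 2, 3, 4, 5, 6, 7, 8}
Component of 6: {0, 2, 3, 4, 5, 6, 7, 8}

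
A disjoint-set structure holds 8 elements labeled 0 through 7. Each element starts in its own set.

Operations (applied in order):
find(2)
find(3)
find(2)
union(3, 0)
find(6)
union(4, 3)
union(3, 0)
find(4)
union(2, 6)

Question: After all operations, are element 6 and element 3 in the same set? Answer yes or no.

Answer: no

Derivation:
Step 1: find(2) -> no change; set of 2 is {2}
Step 2: find(3) -> no change; set of 3 is {3}
Step 3: find(2) -> no change; set of 2 is {2}
Step 4: union(3, 0) -> merged; set of 3 now {0, 3}
Step 5: find(6) -> no change; set of 6 is {6}
Step 6: union(4, 3) -> merged; set of 4 now {0, 3, 4}
Step 7: union(3, 0) -> already same set; set of 3 now {0, 3, 4}
Step 8: find(4) -> no change; set of 4 is {0, 3, 4}
Step 9: union(2, 6) -> merged; set of 2 now {2, 6}
Set of 6: {2, 6}; 3 is not a member.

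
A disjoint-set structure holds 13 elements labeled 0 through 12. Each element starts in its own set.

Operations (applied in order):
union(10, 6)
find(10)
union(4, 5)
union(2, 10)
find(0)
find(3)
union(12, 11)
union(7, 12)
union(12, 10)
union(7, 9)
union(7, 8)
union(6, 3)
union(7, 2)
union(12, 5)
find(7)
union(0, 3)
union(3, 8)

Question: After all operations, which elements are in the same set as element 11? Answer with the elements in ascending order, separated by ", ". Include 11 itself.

Answer: 0, 2, 3, 4, 5, 6, 7, 8, 9, 10, 11, 12

Derivation:
Step 1: union(10, 6) -> merged; set of 10 now {6, 10}
Step 2: find(10) -> no change; set of 10 is {6, 10}
Step 3: union(4, 5) -> merged; set of 4 now {4, 5}
Step 4: union(2, 10) -> merged; set of 2 now {2, 6, 10}
Step 5: find(0) -> no change; set of 0 is {0}
Step 6: find(3) -> no change; set of 3 is {3}
Step 7: union(12, 11) -> merged; set of 12 now {11, 12}
Step 8: union(7, 12) -> merged; set of 7 now {7, 11, 12}
Step 9: union(12, 10) -> merged; set of 12 now {2, 6, 7, 10, 11, 12}
Step 10: union(7, 9) -> merged; set of 7 now {2, 6, 7, 9, 10, 11, 12}
Step 11: union(7, 8) -> merged; set of 7 now {2, 6, 7, 8, 9, 10, 11, 12}
Step 12: union(6, 3) -> merged; set of 6 now {2, 3, 6, 7, 8, 9, 10, 11, 12}
Step 13: union(7, 2) -> already same set; set of 7 now {2, 3, 6, 7, 8, 9, 10, 11, 12}
Step 14: union(12, 5) -> merged; set of 12 now {2, 3, 4, 5, 6, 7, 8, 9, 10, 11, 12}
Step 15: find(7) -> no change; set of 7 is {2, 3, 4, 5, 6, 7, 8, 9, 10, 11, 12}
Step 16: union(0, 3) -> merged; set of 0 now {0, 2, 3, 4, 5, 6, 7, 8, 9, 10, 11, 12}
Step 17: union(3, 8) -> already same set; set of 3 now {0, 2, 3, 4, 5, 6, 7, 8, 9, 10, 11, 12}
Component of 11: {0, 2, 3, 4, 5, 6, 7, 8, 9, 10, 11, 12}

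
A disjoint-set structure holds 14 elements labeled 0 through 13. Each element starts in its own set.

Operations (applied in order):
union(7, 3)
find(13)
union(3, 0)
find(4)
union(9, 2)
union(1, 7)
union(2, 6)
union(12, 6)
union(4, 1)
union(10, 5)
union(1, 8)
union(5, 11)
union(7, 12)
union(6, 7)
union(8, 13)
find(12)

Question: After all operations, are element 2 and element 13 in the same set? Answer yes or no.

Step 1: union(7, 3) -> merged; set of 7 now {3, 7}
Step 2: find(13) -> no change; set of 13 is {13}
Step 3: union(3, 0) -> merged; set of 3 now {0, 3, 7}
Step 4: find(4) -> no change; set of 4 is {4}
Step 5: union(9, 2) -> merged; set of 9 now {2, 9}
Step 6: union(1, 7) -> merged; set of 1 now {0, 1, 3, 7}
Step 7: union(2, 6) -> merged; set of 2 now {2, 6, 9}
Step 8: union(12, 6) -> merged; set of 12 now {2, 6, 9, 12}
Step 9: union(4, 1) -> merged; set of 4 now {0, 1, 3, 4, 7}
Step 10: union(10, 5) -> merged; set of 10 now {5, 10}
Step 11: union(1, 8) -> merged; set of 1 now {0, 1, 3, 4, 7, 8}
Step 12: union(5, 11) -> merged; set of 5 now {5, 10, 11}
Step 13: union(7, 12) -> merged; set of 7 now {0, 1, 2, 3, 4, 6, 7, 8, 9, 12}
Step 14: union(6, 7) -> already same set; set of 6 now {0, 1, 2, 3, 4, 6, 7, 8, 9, 12}
Step 15: union(8, 13) -> merged; set of 8 now {0, 1, 2, 3, 4, 6, 7, 8, 9, 12, 13}
Step 16: find(12) -> no change; set of 12 is {0, 1, 2, 3, 4, 6, 7, 8, 9, 12, 13}
Set of 2: {0, 1, 2, 3, 4, 6, 7, 8, 9, 12, 13}; 13 is a member.

Answer: yes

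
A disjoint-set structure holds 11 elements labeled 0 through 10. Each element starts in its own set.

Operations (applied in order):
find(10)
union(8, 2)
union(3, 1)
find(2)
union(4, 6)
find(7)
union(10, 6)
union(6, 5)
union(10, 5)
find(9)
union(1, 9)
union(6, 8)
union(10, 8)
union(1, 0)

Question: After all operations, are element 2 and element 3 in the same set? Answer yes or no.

Step 1: find(10) -> no change; set of 10 is {10}
Step 2: union(8, 2) -> merged; set of 8 now {2, 8}
Step 3: union(3, 1) -> merged; set of 3 now {1, 3}
Step 4: find(2) -> no change; set of 2 is {2, 8}
Step 5: union(4, 6) -> merged; set of 4 now {4, 6}
Step 6: find(7) -> no change; set of 7 is {7}
Step 7: union(10, 6) -> merged; set of 10 now {4, 6, 10}
Step 8: union(6, 5) -> merged; set of 6 now {4, 5, 6, 10}
Step 9: union(10, 5) -> already same set; set of 10 now {4, 5, 6, 10}
Step 10: find(9) -> no change; set of 9 is {9}
Step 11: union(1, 9) -> merged; set of 1 now {1, 3, 9}
Step 12: union(6, 8) -> merged; set of 6 now {2, 4, 5, 6, 8, 10}
Step 13: union(10, 8) -> already same set; set of 10 now {2, 4, 5, 6, 8, 10}
Step 14: union(1, 0) -> merged; set of 1 now {0, 1, 3, 9}
Set of 2: {2, 4, 5, 6, 8, 10}; 3 is not a member.

Answer: no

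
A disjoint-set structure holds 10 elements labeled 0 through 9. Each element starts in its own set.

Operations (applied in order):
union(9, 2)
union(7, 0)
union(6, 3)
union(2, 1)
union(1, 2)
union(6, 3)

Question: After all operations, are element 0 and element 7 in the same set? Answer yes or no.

Step 1: union(9, 2) -> merged; set of 9 now {2, 9}
Step 2: union(7, 0) -> merged; set of 7 now {0, 7}
Step 3: union(6, 3) -> merged; set of 6 now {3, 6}
Step 4: union(2, 1) -> merged; set of 2 now {1, 2, 9}
Step 5: union(1, 2) -> already same set; set of 1 now {1, 2, 9}
Step 6: union(6, 3) -> already same set; set of 6 now {3, 6}
Set of 0: {0, 7}; 7 is a member.

Answer: yes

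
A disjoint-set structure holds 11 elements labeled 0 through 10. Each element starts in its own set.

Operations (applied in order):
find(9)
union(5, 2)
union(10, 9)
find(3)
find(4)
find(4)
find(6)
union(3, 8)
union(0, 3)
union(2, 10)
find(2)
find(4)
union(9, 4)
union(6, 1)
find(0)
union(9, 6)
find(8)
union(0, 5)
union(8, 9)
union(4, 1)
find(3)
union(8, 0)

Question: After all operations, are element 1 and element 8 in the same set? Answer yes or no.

Step 1: find(9) -> no change; set of 9 is {9}
Step 2: union(5, 2) -> merged; set of 5 now {2, 5}
Step 3: union(10, 9) -> merged; set of 10 now {9, 10}
Step 4: find(3) -> no change; set of 3 is {3}
Step 5: find(4) -> no change; set of 4 is {4}
Step 6: find(4) -> no change; set of 4 is {4}
Step 7: find(6) -> no change; set of 6 is {6}
Step 8: union(3, 8) -> merged; set of 3 now {3, 8}
Step 9: union(0, 3) -> merged; set of 0 now {0, 3, 8}
Step 10: union(2, 10) -> merged; set of 2 now {2, 5, 9, 10}
Step 11: find(2) -> no change; set of 2 is {2, 5, 9, 10}
Step 12: find(4) -> no change; set of 4 is {4}
Step 13: union(9, 4) -> merged; set of 9 now {2, 4, 5, 9, 10}
Step 14: union(6, 1) -> merged; set of 6 now {1, 6}
Step 15: find(0) -> no change; set of 0 is {0, 3, 8}
Step 16: union(9, 6) -> merged; set of 9 now {1, 2, 4, 5, 6, 9, 10}
Step 17: find(8) -> no change; set of 8 is {0, 3, 8}
Step 18: union(0, 5) -> merged; set of 0 now {0, 1, 2, 3, 4, 5, 6, 8, 9, 10}
Step 19: union(8, 9) -> already same set; set of 8 now {0, 1, 2, 3, 4, 5, 6, 8, 9, 10}
Step 20: union(4, 1) -> already same set; set of 4 now {0, 1, 2, 3, 4, 5, 6, 8, 9, 10}
Step 21: find(3) -> no change; set of 3 is {0, 1, 2, 3, 4, 5, 6, 8, 9, 10}
Step 22: union(8, 0) -> already same set; set of 8 now {0, 1, 2, 3, 4, 5, 6, 8, 9, 10}
Set of 1: {0, 1, 2, 3, 4, 5, 6, 8, 9, 10}; 8 is a member.

Answer: yes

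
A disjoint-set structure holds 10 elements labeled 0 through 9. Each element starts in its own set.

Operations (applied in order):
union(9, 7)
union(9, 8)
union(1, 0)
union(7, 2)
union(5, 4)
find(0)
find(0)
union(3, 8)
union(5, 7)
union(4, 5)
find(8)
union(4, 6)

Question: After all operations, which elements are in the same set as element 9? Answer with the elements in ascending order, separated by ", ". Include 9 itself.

Step 1: union(9, 7) -> merged; set of 9 now {7, 9}
Step 2: union(9, 8) -> merged; set of 9 now {7, 8, 9}
Step 3: union(1, 0) -> merged; set of 1 now {0, 1}
Step 4: union(7, 2) -> merged; set of 7 now {2, 7, 8, 9}
Step 5: union(5, 4) -> merged; set of 5 now {4, 5}
Step 6: find(0) -> no change; set of 0 is {0, 1}
Step 7: find(0) -> no change; set of 0 is {0, 1}
Step 8: union(3, 8) -> merged; set of 3 now {2, 3, 7, 8, 9}
Step 9: union(5, 7) -> merged; set of 5 now {2, 3, 4, 5, 7, 8, 9}
Step 10: union(4, 5) -> already same set; set of 4 now {2, 3, 4, 5, 7, 8, 9}
Step 11: find(8) -> no change; set of 8 is {2, 3, 4, 5, 7, 8, 9}
Step 12: union(4, 6) -> merged; set of 4 now {2, 3, 4, 5, 6, 7, 8, 9}
Component of 9: {2, 3, 4, 5, 6, 7, 8, 9}

Answer: 2, 3, 4, 5, 6, 7, 8, 9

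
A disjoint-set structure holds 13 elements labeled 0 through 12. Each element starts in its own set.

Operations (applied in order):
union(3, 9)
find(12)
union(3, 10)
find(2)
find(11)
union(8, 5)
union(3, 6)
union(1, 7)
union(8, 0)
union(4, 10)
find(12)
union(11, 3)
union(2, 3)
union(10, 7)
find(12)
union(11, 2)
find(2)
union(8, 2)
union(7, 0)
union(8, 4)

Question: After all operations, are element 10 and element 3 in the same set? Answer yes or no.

Answer: yes

Derivation:
Step 1: union(3, 9) -> merged; set of 3 now {3, 9}
Step 2: find(12) -> no change; set of 12 is {12}
Step 3: union(3, 10) -> merged; set of 3 now {3, 9, 10}
Step 4: find(2) -> no change; set of 2 is {2}
Step 5: find(11) -> no change; set of 11 is {11}
Step 6: union(8, 5) -> merged; set of 8 now {5, 8}
Step 7: union(3, 6) -> merged; set of 3 now {3, 6, 9, 10}
Step 8: union(1, 7) -> merged; set of 1 now {1, 7}
Step 9: union(8, 0) -> merged; set of 8 now {0, 5, 8}
Step 10: union(4, 10) -> merged; set of 4 now {3, 4, 6, 9, 10}
Step 11: find(12) -> no change; set of 12 is {12}
Step 12: union(11, 3) -> merged; set of 11 now {3, 4, 6, 9, 10, 11}
Step 13: union(2, 3) -> merged; set of 2 now {2, 3, 4, 6, 9, 10, 11}
Step 14: union(10, 7) -> merged; set of 10 now {1, 2, 3, 4, 6, 7, 9, 10, 11}
Step 15: find(12) -> no change; set of 12 is {12}
Step 16: union(11, 2) -> already same set; set of 11 now {1, 2, 3, 4, 6, 7, 9, 10, 11}
Step 17: find(2) -> no change; set of 2 is {1, 2, 3, 4, 6, 7, 9, 10, 11}
Step 18: union(8, 2) -> merged; set of 8 now {0, 1, 2, 3, 4, 5, 6, 7, 8, 9, 10, 11}
Step 19: union(7, 0) -> already same set; set of 7 now {0, 1, 2, 3, 4, 5, 6, 7, 8, 9, 10, 11}
Step 20: union(8, 4) -> already same set; set of 8 now {0, 1, 2, 3, 4, 5, 6, 7, 8, 9, 10, 11}
Set of 10: {0, 1, 2, 3, 4, 5, 6, 7, 8, 9, 10, 11}; 3 is a member.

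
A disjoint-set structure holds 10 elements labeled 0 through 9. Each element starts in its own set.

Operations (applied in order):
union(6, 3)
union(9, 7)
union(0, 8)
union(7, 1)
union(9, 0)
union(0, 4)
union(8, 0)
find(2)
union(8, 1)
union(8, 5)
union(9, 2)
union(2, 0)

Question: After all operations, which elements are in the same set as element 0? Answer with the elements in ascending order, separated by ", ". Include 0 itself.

Answer: 0, 1, 2, 4, 5, 7, 8, 9

Derivation:
Step 1: union(6, 3) -> merged; set of 6 now {3, 6}
Step 2: union(9, 7) -> merged; set of 9 now {7, 9}
Step 3: union(0, 8) -> merged; set of 0 now {0, 8}
Step 4: union(7, 1) -> merged; set of 7 now {1, 7, 9}
Step 5: union(9, 0) -> merged; set of 9 now {0, 1, 7, 8, 9}
Step 6: union(0, 4) -> merged; set of 0 now {0, 1, 4, 7, 8, 9}
Step 7: union(8, 0) -> already same set; set of 8 now {0, 1, 4, 7, 8, 9}
Step 8: find(2) -> no change; set of 2 is {2}
Step 9: union(8, 1) -> already same set; set of 8 now {0, 1, 4, 7, 8, 9}
Step 10: union(8, 5) -> merged; set of 8 now {0, 1, 4, 5, 7, 8, 9}
Step 11: union(9, 2) -> merged; set of 9 now {0, 1, 2, 4, 5, 7, 8, 9}
Step 12: union(2, 0) -> already same set; set of 2 now {0, 1, 2, 4, 5, 7, 8, 9}
Component of 0: {0, 1, 2, 4, 5, 7, 8, 9}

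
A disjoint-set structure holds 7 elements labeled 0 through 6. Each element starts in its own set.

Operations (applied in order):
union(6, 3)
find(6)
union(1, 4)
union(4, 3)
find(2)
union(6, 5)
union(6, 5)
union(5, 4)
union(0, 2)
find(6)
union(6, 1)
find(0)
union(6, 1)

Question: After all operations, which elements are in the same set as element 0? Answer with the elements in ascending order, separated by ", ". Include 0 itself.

Step 1: union(6, 3) -> merged; set of 6 now {3, 6}
Step 2: find(6) -> no change; set of 6 is {3, 6}
Step 3: union(1, 4) -> merged; set of 1 now {1, 4}
Step 4: union(4, 3) -> merged; set of 4 now {1, 3, 4, 6}
Step 5: find(2) -> no change; set of 2 is {2}
Step 6: union(6, 5) -> merged; set of 6 now {1, 3, 4, 5, 6}
Step 7: union(6, 5) -> already same set; set of 6 now {1, 3, 4, 5, 6}
Step 8: union(5, 4) -> already same set; set of 5 now {1, 3, 4, 5, 6}
Step 9: union(0, 2) -> merged; set of 0 now {0, 2}
Step 10: find(6) -> no change; set of 6 is {1, 3, 4, 5, 6}
Step 11: union(6, 1) -> already same set; set of 6 now {1, 3, 4, 5, 6}
Step 12: find(0) -> no change; set of 0 is {0, 2}
Step 13: union(6, 1) -> already same set; set of 6 now {1, 3, 4, 5, 6}
Component of 0: {0, 2}

Answer: 0, 2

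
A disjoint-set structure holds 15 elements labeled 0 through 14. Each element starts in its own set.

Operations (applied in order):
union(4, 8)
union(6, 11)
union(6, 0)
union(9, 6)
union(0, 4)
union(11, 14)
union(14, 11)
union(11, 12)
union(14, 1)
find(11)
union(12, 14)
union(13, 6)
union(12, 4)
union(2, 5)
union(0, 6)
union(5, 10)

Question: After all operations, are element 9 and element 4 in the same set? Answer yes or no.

Answer: yes

Derivation:
Step 1: union(4, 8) -> merged; set of 4 now {4, 8}
Step 2: union(6, 11) -> merged; set of 6 now {6, 11}
Step 3: union(6, 0) -> merged; set of 6 now {0, 6, 11}
Step 4: union(9, 6) -> merged; set of 9 now {0, 6, 9, 11}
Step 5: union(0, 4) -> merged; set of 0 now {0, 4, 6, 8, 9, 11}
Step 6: union(11, 14) -> merged; set of 11 now {0, 4, 6, 8, 9, 11, 14}
Step 7: union(14, 11) -> already same set; set of 14 now {0, 4, 6, 8, 9, 11, 14}
Step 8: union(11, 12) -> merged; set of 11 now {0, 4, 6, 8, 9, 11, 12, 14}
Step 9: union(14, 1) -> merged; set of 14 now {0, 1, 4, 6, 8, 9, 11, 12, 14}
Step 10: find(11) -> no change; set of 11 is {0, 1, 4, 6, 8, 9, 11, 12, 14}
Step 11: union(12, 14) -> already same set; set of 12 now {0, 1, 4, 6, 8, 9, 11, 12, 14}
Step 12: union(13, 6) -> merged; set of 13 now {0, 1, 4, 6, 8, 9, 11, 12, 13, 14}
Step 13: union(12, 4) -> already same set; set of 12 now {0, 1, 4, 6, 8, 9, 11, 12, 13, 14}
Step 14: union(2, 5) -> merged; set of 2 now {2, 5}
Step 15: union(0, 6) -> already same set; set of 0 now {0, 1, 4, 6, 8, 9, 11, 12, 13, 14}
Step 16: union(5, 10) -> merged; set of 5 now {2, 5, 10}
Set of 9: {0, 1, 4, 6, 8, 9, 11, 12, 13, 14}; 4 is a member.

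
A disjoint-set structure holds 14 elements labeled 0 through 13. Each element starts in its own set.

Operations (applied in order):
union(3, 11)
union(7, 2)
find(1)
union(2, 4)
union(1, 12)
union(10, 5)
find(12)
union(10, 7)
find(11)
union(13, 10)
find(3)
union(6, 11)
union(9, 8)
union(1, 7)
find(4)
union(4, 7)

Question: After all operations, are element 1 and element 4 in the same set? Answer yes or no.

Step 1: union(3, 11) -> merged; set of 3 now {3, 11}
Step 2: union(7, 2) -> merged; set of 7 now {2, 7}
Step 3: find(1) -> no change; set of 1 is {1}
Step 4: union(2, 4) -> merged; set of 2 now {2, 4, 7}
Step 5: union(1, 12) -> merged; set of 1 now {1, 12}
Step 6: union(10, 5) -> merged; set of 10 now {5, 10}
Step 7: find(12) -> no change; set of 12 is {1, 12}
Step 8: union(10, 7) -> merged; set of 10 now {2, 4, 5, 7, 10}
Step 9: find(11) -> no change; set of 11 is {3, 11}
Step 10: union(13, 10) -> merged; set of 13 now {2, 4, 5, 7, 10, 13}
Step 11: find(3) -> no change; set of 3 is {3, 11}
Step 12: union(6, 11) -> merged; set of 6 now {3, 6, 11}
Step 13: union(9, 8) -> merged; set of 9 now {8, 9}
Step 14: union(1, 7) -> merged; set of 1 now {1, 2, 4, 5, 7, 10, 12, 13}
Step 15: find(4) -> no change; set of 4 is {1, 2, 4, 5, 7, 10, 12, 13}
Step 16: union(4, 7) -> already same set; set of 4 now {1, 2, 4, 5, 7, 10, 12, 13}
Set of 1: {1, 2, 4, 5, 7, 10, 12, 13}; 4 is a member.

Answer: yes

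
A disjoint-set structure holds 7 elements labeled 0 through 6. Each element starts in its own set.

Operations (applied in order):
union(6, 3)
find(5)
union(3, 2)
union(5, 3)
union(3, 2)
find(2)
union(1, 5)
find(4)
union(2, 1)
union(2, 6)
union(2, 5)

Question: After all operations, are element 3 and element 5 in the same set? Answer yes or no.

Answer: yes

Derivation:
Step 1: union(6, 3) -> merged; set of 6 now {3, 6}
Step 2: find(5) -> no change; set of 5 is {5}
Step 3: union(3, 2) -> merged; set of 3 now {2, 3, 6}
Step 4: union(5, 3) -> merged; set of 5 now {2, 3, 5, 6}
Step 5: union(3, 2) -> already same set; set of 3 now {2, 3, 5, 6}
Step 6: find(2) -> no change; set of 2 is {2, 3, 5, 6}
Step 7: union(1, 5) -> merged; set of 1 now {1, 2, 3, 5, 6}
Step 8: find(4) -> no change; set of 4 is {4}
Step 9: union(2, 1) -> already same set; set of 2 now {1, 2, 3, 5, 6}
Step 10: union(2, 6) -> already same set; set of 2 now {1, 2, 3, 5, 6}
Step 11: union(2, 5) -> already same set; set of 2 now {1, 2, 3, 5, 6}
Set of 3: {1, 2, 3, 5, 6}; 5 is a member.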